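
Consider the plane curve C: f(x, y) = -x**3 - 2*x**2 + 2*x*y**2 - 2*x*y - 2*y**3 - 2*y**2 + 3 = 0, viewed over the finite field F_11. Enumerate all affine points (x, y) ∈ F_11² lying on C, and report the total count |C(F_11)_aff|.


Affine F_11-points: {(0, 5), (0, 7), (0, 9), (1, 0), (3, 8), (4, 10), (5, 1), (5, 2), (6, 6), (8, 4), (8, 10)}; count = 11.

For each of the 121 pairs (x, y) ∈ F_11², evaluate f(x, y) mod 11. Record the zeros.
  x = 0: [0↦3, 1↦10, 2↦1, 3↦8, 4↦8, 5↦0, 6↦5, 7↦0, 8↦6, 9↦0, 10↦3]  zeros at y ∈ {5, 7, 9}
  x = 1: [0↦0, 1↦7, 2↦2, 3↦6, 4↦7, 5↦4, 6↦7, 7↦4, 8↦5, 9↦9, 10↦4]  zeros at y ∈ {0}
  x = 2: [0↦9, 1↦5, 2↦4, 3↦5, 4↦7, 5↦9, 6↦10, 7↦9, 8↦5, 9↦8, 10↦6]  zeros at y ∈ ∅
  x = 3: [0↦2, 1↦9, 2↦1, 3↦10, 4↦2, 5↦9, 6↦8, 7↦9, 8↦0, 9↦2, 10↦3]  zeros at y ∈ {8}
  x = 4: [0↦6, 1↦2, 2↦9, 3↦4, 4↦8, 5↦9, 6↦6, 7↦9, 8↦6, 9↦7, 10↦0]  zeros at y ∈ {10}
  x = 5: [0↦4, 1↦0, 2↦0, 3↦3, 4↦8, 5↦3, 6↦9, 7↦3, 8↦6, 9↦6, 10↦2]  zeros at y ∈ {1, 2}
  x = 6: [0↦1, 1↦8, 2↦1, 3↦1, 4↦7, 5↦7, 6↦0, 7↦7, 8↦5, 9↦4, 10↦3]  zeros at y ∈ {6}
  x = 7: [0↦2, 1↦9, 2↦6, 3↦3, 4↦10, 5↦4, 6↦6, 7↦4, 8↦8, 9↦6, 10↦8]  zeros at y ∈ ∅
  x = 8: [0↦1, 1↦8, 2↦9, 3↦3, 4↦0, 5↦10, 6↦10, 7↦10, 8↦9, 9↦6, 10↦0]  zeros at y ∈ {4, 10}
  x = 9: [0↦3, 1↦10, 2↦4, 3↦6, 4↦4, 5↦8, 6↦6, 7↦8, 8↦2, 9↦9, 10↦6]  zeros at y ∈ ∅
  x = 10: [0↦2, 1↦9, 2↦7, 3↦6, 4↦5, 5↦3, 6↦10, 7↦3, 8↦3, 9↦9, 10↦9]  zeros at y ∈ ∅
Collecting zeros: affine points = {(0, 5), (0, 7), (0, 9), (1, 0), (3, 8), (4, 10), (5, 1), (5, 2), (6, 6), (8, 4), (8, 10)}.
Total count |C(F_11)_aff| = 11.


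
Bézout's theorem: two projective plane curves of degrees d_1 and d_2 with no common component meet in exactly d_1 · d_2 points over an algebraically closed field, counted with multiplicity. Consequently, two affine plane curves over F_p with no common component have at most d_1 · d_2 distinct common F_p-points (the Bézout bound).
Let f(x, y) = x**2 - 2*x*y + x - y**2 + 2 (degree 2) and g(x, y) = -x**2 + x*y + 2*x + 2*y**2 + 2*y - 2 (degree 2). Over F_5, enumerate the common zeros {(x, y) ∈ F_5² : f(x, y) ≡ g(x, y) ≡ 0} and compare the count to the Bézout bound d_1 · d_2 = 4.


Common zeros: ∅; count = 0; Bézout bound = 4.

deg(f) = 2, deg(g) = 2, so Bézout bound = 4.
Scan x ∈ F_5. For each x, list the y ∈ F_5 with f(x, y) ≡ 0 and those with g(x, y) ≡ 0 (mod 5); the common zeros in that column are the intersection.
  x = 0: f ≡ 0 at y ∈ ∅; g ≡ 0 at y ∈ {2}; common: ∅.
  x = 1: f ≡ 0 at y ∈ {4}; g ≡ 0 at y ∈ ∅; common: ∅.
  x = 2: f ≡ 0 at y ∈ ∅; g ≡ 0 at y ∈ ∅; common: ∅.
  x = 3: f ≡ 0 at y ∈ ∅; g ≡ 0 at y ∈ {0}; common: ∅.
  x = 4: f ≡ 0 at y ∈ ∅; g ≡ 0 at y ∈ {0, 2}; common: ∅.
Collecting: common zeros = ∅, so the count is 0.
Comparison with the Bézout bound: 0 ≤ 4 = deg(f)·deg(g), as expected for curves with no common component (the affine F_5-count falls short of the bound because intersections may lie at infinity, over extension fields, or carry multiplicity).


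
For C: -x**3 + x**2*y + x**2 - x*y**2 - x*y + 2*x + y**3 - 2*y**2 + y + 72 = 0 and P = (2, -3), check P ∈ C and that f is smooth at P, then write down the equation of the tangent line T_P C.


Tangent line at P: -24*x + 54*y + 210 = 0.

Step 1: f(2, -3) = 0, so P lies on C.
Step 2: partial derivatives
  f_x(x, y) = -3*x**2 + 2*x*y + 2*x - y**2 - y + 2, f_y(x, y) = x**2 - 2*x*y - x + 3*y**2 - 4*y + 1.
  f_x(P) = -24, f_y(P) = 54 (gradient nonzero, so P is smooth).
Step 3: tangent line at P: -24·(x − 2) + 54·(y − -3) = 0.
Expanding: -24*x + 54*y + 210 = 0.


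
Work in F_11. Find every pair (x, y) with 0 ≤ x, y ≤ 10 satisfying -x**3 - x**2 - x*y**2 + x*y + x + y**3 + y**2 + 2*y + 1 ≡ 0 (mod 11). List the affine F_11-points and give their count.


Affine F_11-points: {(0, 7), (1, 0), (2, 4), (3, 2), (5, 3), (6, 8), (7, 6), (10, 0), (10, 10)}; count = 9.

For each of the 121 pairs (x, y) ∈ F_11², evaluate f(x, y) mod 11. Record the zeros.
  x = 0: [0↦1, 1↦5, 2↦6, 3↦10, 4↦1, 5↦7, 6↦1, 7↦0, 8↦10, 9↦4, 10↦10]  zeros at y ∈ {7}
  x = 1: [0↦0, 1↦4, 2↦3, 3↦3, 4↦10, 5↦8, 6↦3, 7↦1, 8↦8, 9↦8, 10↦7]  zeros at y ∈ {0}
  x = 2: [0↦2, 1↦6, 2↦3, 3↦10, 4↦0, 5↦1, 6↦8, 7↦5, 8↦9, 9↦4, 10↦7]  zeros at y ∈ {4}
  x = 3: [0↦1, 1↦5, 2↦0, 3↦3, 4↦9, 5↦2, 6↦10, 7↦6, 8↦7, 9↦8, 10↦4]  zeros at y ∈ {2}
  x = 4: [0↦2, 1↦6, 2↦10, 3↦9, 4↦9, 5↦5, 6↦3, 7↦9, 8↦7, 9↦3, 10↦3]  zeros at y ∈ ∅
  x = 5: [0↦10, 1↦3, 2↦5, 3↦0, 4↦5, 5↦4, 6↦3, 7↦8, 8↦3, 9↦5, 10↦9]  zeros at y ∈ {3}
  x = 6: [0↦8, 1↦1, 2↦1, 3↦3, 4↦2, 5↦4, 6↦4, 7↦8, 8↦0, 9↦8, 10↦5]  zeros at y ∈ {8}
  x = 7: [0↦1, 1↦5, 2↦3, 3↦1, 4↦5, 5↦10, 6↦0, 7↦3, 8↦3, 9↦6, 10↦7]  zeros at y ∈ {6}
  x = 8: [0↦5, 1↦9, 2↦5, 3↦10, 4↦8, 5↦5, 6↦7, 7↦9, 8↦6, 9↦4, 10↦9]  zeros at y ∈ ∅
  x = 9: [0↦3, 1↦7, 2↦1, 3↦2, 4↦5, 5↦5, 6↦8, 7↦9, 8↦3, 9↦7, 10↦5]  zeros at y ∈ ∅
  x = 10: [0↦0, 1↦4, 2↦7, 3↦4, 4↦1, 5↦4, 6↦8, 7↦8, 8↦10, 9↦9, 10↦0]  zeros at y ∈ {0, 10}
Collecting zeros: affine points = {(0, 7), (1, 0), (2, 4), (3, 2), (5, 3), (6, 8), (7, 6), (10, 0), (10, 10)}.
Total count |C(F_11)_aff| = 9.


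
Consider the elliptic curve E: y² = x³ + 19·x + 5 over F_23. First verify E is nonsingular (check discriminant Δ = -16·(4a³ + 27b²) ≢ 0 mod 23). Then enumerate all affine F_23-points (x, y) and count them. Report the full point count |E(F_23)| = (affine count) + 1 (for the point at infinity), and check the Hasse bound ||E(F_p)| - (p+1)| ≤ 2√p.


Affine points = {(1, 5), (1, 18), (5, 8), (5, 15), (6, 6), (6, 17), (8, 5), (8, 18), (9, 10), (9, 13), (11, 2), (11, 21), (12, 11), (12, 12), (14, 5), (14, 18), (15, 10), (15, 13), (16, 9), (16, 14), (19, 7), (19, 16), (20, 6), (20, 17), (22, 10), (22, 13)}; affine count = 26; |E(F_23)| = 27.

Discriminant check: Δ ∝ 4a³ + 27b² = 4·19³ + 27·5² = 4·6859 + 27·25 ≡ 5 (mod 23). Nonzero ⇒ E is nonsingular.
For each x ∈ F_23, compute rhs = x³ + 19·x + 5 mod 23, then count y ∈ F_23 with y² ≡ rhs.
  x = 0: rhs = 5, matching y values: none (0 points).
  x = 1: rhs = 2, matching y values: 5, 18 (2 points).
  x = 2: rhs = 5, matching y values: none (0 points).
  x = 3: rhs = 20, matching y values: none (0 points).
  x = 4: rhs = 7, matching y values: none (0 points).
  x = 5: rhs = 18, matching y values: 8, 15 (2 points).
  x = 6: rhs = 13, matching y values: 6, 17 (2 points).
  x = 7: rhs = 21, matching y values: none (0 points).
  x = 8: rhs = 2, matching y values: 5, 18 (2 points).
  x = 9: rhs = 8, matching y values: 10, 13 (2 points).
  x = 10: rhs = 22, matching y values: none (0 points).
  x = 11: rhs = 4, matching y values: 2, 21 (2 points).
  x = 12: rhs = 6, matching y values: 11, 12 (2 points).
  x = 13: rhs = 11, matching y values: none (0 points).
  x = 14: rhs = 2, matching y values: 5, 18 (2 points).
  x = 15: rhs = 8, matching y values: 10, 13 (2 points).
  x = 16: rhs = 12, matching y values: 9, 14 (2 points).
  x = 17: rhs = 20, matching y values: none (0 points).
  x = 18: rhs = 15, matching y values: none (0 points).
  x = 19: rhs = 3, matching y values: 7, 16 (2 points).
  x = 20: rhs = 13, matching y values: 6, 17 (2 points).
  x = 21: rhs = 5, matching y values: none (0 points).
  x = 22: rhs = 8, matching y values: 10, 13 (2 points).
Total affine count: 26.
Full point count |E(F_23)| = 26 + 1 = 27.
Hasse bound: |27 − (23+1)| = |3| = 3 ≤ 2√23 ≈ 9.5917 ✓.


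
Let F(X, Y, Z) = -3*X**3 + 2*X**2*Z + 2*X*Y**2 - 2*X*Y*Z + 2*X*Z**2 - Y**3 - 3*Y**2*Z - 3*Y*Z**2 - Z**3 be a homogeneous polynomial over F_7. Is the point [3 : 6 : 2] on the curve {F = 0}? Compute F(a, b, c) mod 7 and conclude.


F(3,6,2) ≡ 3 (mod 7); P is NOT on the curve.

Evaluate F(3, 6, 2) term-by-term (mod 7).
  -3*X**3 ↦ -3·27·1·1 = -81
  2*X**2*Z ↦ 2·9·1·2 = 36
  2*X*Y**2 ↦ 2·3·36·1 = 216
  -2*X*Y*Z ↦ -2·3·6·2 = -72
  2*X*Z**2 ↦ 2·3·1·4 = 24
  -Y**3 ↦ -1·1·216·1 = -216
  -3*Y**2*Z ↦ -3·1·36·2 = -216
  -3*Y*Z**2 ↦ -3·1·6·4 = -72
  -Z**3 ↦ -1·1·1·8 = -8
Sum: F(3, 6, 2) = (-81) + (36) + (216) + (-72) + (24) + (-216) + (-216) + (-72) + (-8) = -389.
Reducing mod 7: -389 ≡ 3 (mod 7).
Since F(a, b, c) ≡ 3 ≠ 0 (mod 7), P does NOT lie on the curve.


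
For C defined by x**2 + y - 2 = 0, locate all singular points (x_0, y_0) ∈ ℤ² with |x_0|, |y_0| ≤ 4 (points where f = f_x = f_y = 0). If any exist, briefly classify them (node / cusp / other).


No singular points in the scanned grid; C is smooth there.

Compute partial derivatives:
  f_x = 2*x.
  f_y = 1.
f_y = 1 is a nonzero constant, so f_y never vanishes: no point (x, y) can satisfy f = f_x = f_y = 0. In particular no (x, y) ∈ {−4, ..., 4}² is singular; the curve is smooth.


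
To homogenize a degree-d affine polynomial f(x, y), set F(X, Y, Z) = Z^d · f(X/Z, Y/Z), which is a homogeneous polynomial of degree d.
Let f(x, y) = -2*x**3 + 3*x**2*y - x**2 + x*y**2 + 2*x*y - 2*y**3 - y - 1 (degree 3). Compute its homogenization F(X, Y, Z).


F(X, Y, Z) = -2*X**3 + 3*X**2*Y - X**2*Z + X*Y**2 + 2*X*Y*Z - 2*Y**3 - Y*Z**2 - Z**3

deg(f) = 3.
Substitute x = X/Z, y = Y/Z into f, then multiply by Z^3.
  monomial -2·x^3·y^0 ↦ -2·X^3·Y^0·Z^0.
  monomial 3·x^2·y^1 ↦ 3·X^2·Y^1·Z^0.
  monomial -1·x^2·y^0 ↦ -1·X^2·Y^0·Z^1.
  monomial 1·x^1·y^2 ↦ 1·X^1·Y^2·Z^0.
  monomial 2·x^1·y^1 ↦ 2·X^1·Y^1·Z^1.
  monomial -2·x^0·y^3 ↦ -2·X^0·Y^3·Z^0.
  monomial -1·x^0·y^1 ↦ -1·X^0·Y^1·Z^2.
  monomial -1·x^0·y^0 ↦ -1·X^0·Y^0·Z^3.
Collecting: F(X, Y, Z) = -2*X**3 + 3*X**2*Y - X**2*Z + X*Y**2 + 2*X*Y*Z - 2*Y**3 - Y*Z**2 - Z**3.


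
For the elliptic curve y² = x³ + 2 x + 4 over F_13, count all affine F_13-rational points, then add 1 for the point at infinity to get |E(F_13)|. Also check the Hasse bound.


Affine points = {(0, 2), (0, 11), (2, 4), (2, 9), (5, 3), (5, 10), (7, 6), (7, 7), (8, 5), (8, 8), (9, 6), (9, 7), (10, 6), (10, 7), (12, 1), (12, 12)}; affine count = 16; |E(F_13)| = 17.

Discriminant check: Δ ∝ 4a³ + 27b² = 4·2³ + 27·4² = 4·8 + 27·16 ≡ 9 (mod 13). Nonzero ⇒ E is nonsingular.
For each x ∈ F_13, compute rhs = x³ + 2·x + 4 mod 13, then count y ∈ F_13 with y² ≡ rhs.
  x = 0: rhs = 4, matching y values: 2, 11 (2 points).
  x = 1: rhs = 7, matching y values: none (0 points).
  x = 2: rhs = 3, matching y values: 4, 9 (2 points).
  x = 3: rhs = 11, matching y values: none (0 points).
  x = 4: rhs = 11, matching y values: none (0 points).
  x = 5: rhs = 9, matching y values: 3, 10 (2 points).
  x = 6: rhs = 11, matching y values: none (0 points).
  x = 7: rhs = 10, matching y values: 6, 7 (2 points).
  x = 8: rhs = 12, matching y values: 5, 8 (2 points).
  x = 9: rhs = 10, matching y values: 6, 7 (2 points).
  x = 10: rhs = 10, matching y values: 6, 7 (2 points).
  x = 11: rhs = 5, matching y values: none (0 points).
  x = 12: rhs = 1, matching y values: 1, 12 (2 points).
Total affine count: 16.
Full point count |E(F_13)| = 16 + 1 = 17.
Hasse bound: |17 − (13+1)| = |3| = 3 ≤ 2√13 ≈ 7.2111 ✓.


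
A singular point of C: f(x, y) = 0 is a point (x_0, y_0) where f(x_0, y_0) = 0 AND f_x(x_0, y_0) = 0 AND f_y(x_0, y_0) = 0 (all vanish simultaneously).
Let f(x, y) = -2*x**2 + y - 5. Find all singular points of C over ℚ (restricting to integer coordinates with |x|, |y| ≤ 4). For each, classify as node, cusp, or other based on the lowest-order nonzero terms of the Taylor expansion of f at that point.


No singular points in the scanned grid; C is smooth there.

Compute partial derivatives:
  f_x = -4*x.
  f_y = 1.
f_y = 1 is a nonzero constant, so f_y never vanishes: no point (x, y) can satisfy f = f_x = f_y = 0. In particular no (x, y) ∈ {−4, ..., 4}² is singular; the curve is smooth.


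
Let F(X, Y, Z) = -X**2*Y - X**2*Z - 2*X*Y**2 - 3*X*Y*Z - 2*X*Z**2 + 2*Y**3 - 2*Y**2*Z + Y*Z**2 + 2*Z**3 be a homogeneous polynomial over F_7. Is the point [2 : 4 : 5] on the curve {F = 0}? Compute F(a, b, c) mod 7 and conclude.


F(2,4,5) ≡ 5 (mod 7); P is NOT on the curve.

Evaluate F(2, 4, 5) term-by-term (mod 7).
  -X**2*Y ↦ -1·4·4·1 = -16
  -X**2*Z ↦ -1·4·1·5 = -20
  -2*X*Y**2 ↦ -2·2·16·1 = -64
  -3*X*Y*Z ↦ -3·2·4·5 = -120
  -2*X*Z**2 ↦ -2·2·1·25 = -100
  2*Y**3 ↦ 2·1·64·1 = 128
  -2*Y**2*Z ↦ -2·1·16·5 = -160
  Y*Z**2 ↦ 1·1·4·25 = 100
  2*Z**3 ↦ 2·1·1·125 = 250
Sum: F(2, 4, 5) = (-16) + (-20) + (-64) + (-120) + (-100) + (128) + (-160) + (100) + (250) = -2.
Reducing mod 7: -2 ≡ 5 (mod 7).
Since F(a, b, c) ≡ 5 ≠ 0 (mod 7), P does NOT lie on the curve.


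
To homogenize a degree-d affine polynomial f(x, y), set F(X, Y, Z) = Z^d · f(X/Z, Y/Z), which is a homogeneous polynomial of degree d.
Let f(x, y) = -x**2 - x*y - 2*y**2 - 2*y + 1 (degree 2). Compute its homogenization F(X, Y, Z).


F(X, Y, Z) = -X**2 - X*Y - 2*Y**2 - 2*Y*Z + Z**2

deg(f) = 2.
Substitute x = X/Z, y = Y/Z into f, then multiply by Z^2.
  monomial -1·x^2·y^0 ↦ -1·X^2·Y^0·Z^0.
  monomial -1·x^1·y^1 ↦ -1·X^1·Y^1·Z^0.
  monomial -2·x^0·y^2 ↦ -2·X^0·Y^2·Z^0.
  monomial -2·x^0·y^1 ↦ -2·X^0·Y^1·Z^1.
  monomial 1·x^0·y^0 ↦ 1·X^0·Y^0·Z^2.
Collecting: F(X, Y, Z) = -X**2 - X*Y - 2*Y**2 - 2*Y*Z + Z**2.


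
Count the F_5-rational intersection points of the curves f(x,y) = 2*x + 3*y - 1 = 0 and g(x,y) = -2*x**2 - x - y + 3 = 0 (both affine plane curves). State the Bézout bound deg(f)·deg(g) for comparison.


Common zeros: ∅; count = 0; Bézout bound = 2.

deg(f) = 1, deg(g) = 2, so Bézout bound = 2.
Scan x ∈ F_5. For each x, list the y ∈ F_5 with f(x, y) ≡ 0 and those with g(x, y) ≡ 0 (mod 5); the common zeros in that column are the intersection.
  x = 0: f ≡ 0 at y ∈ {2}; g ≡ 0 at y ∈ {3}; common: ∅.
  x = 1: f ≡ 0 at y ∈ {3}; g ≡ 0 at y ∈ {0}; common: ∅.
  x = 2: f ≡ 0 at y ∈ {4}; g ≡ 0 at y ∈ {3}; common: ∅.
  x = 3: f ≡ 0 at y ∈ {0}; g ≡ 0 at y ∈ {2}; common: ∅.
  x = 4: f ≡ 0 at y ∈ {1}; g ≡ 0 at y ∈ {2}; common: ∅.
Collecting: common zeros = ∅, so the count is 0.
Comparison with the Bézout bound: 0 ≤ 2 = deg(f)·deg(g), as expected for curves with no common component (the affine F_5-count falls short of the bound because intersections may lie at infinity, over extension fields, or carry multiplicity).


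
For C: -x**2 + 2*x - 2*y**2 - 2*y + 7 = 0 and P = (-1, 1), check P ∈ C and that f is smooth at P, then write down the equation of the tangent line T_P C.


Tangent line at P: 4*x - 6*y + 10 = 0.

Step 1: f(-1, 1) = 0, so P lies on C.
Step 2: partial derivatives
  f_x(x, y) = 2 - 2*x, f_y(x, y) = -4*y - 2.
  f_x(P) = 4, f_y(P) = -6 (gradient nonzero, so P is smooth).
Step 3: tangent line at P: 4·(x − -1) + -6·(y − 1) = 0.
Expanding: 4*x - 6*y + 10 = 0.


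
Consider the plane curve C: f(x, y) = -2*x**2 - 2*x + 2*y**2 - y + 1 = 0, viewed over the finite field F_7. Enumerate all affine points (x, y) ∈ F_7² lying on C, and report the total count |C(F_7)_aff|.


Affine F_7-points: {(0, 2), (1, 5), (1, 6), (5, 5), (5, 6), (6, 2)}; count = 6.

For each of the 49 pairs (x, y) ∈ F_7², evaluate f(x, y) mod 7. Record the zeros.
  x = 0: [0↦1, 1↦2, 2↦0, 3↦2, 4↦1, 5↦4, 6↦4]  zeros at y ∈ {2}
  x = 1: [0↦4, 1↦5, 2↦3, 3↦5, 4↦4, 5↦0, 6↦0]  zeros at y ∈ {5, 6}
  x = 2: [0↦3, 1↦4, 2↦2, 3↦4, 4↦3, 5↦6, 6↦6]  zeros at y ∈ ∅
  x = 3: [0↦5, 1↦6, 2↦4, 3↦6, 4↦5, 5↦1, 6↦1]  zeros at y ∈ ∅
  x = 4: [0↦3, 1↦4, 2↦2, 3↦4, 4↦3, 5↦6, 6↦6]  zeros at y ∈ ∅
  x = 5: [0↦4, 1↦5, 2↦3, 3↦5, 4↦4, 5↦0, 6↦0]  zeros at y ∈ {5, 6}
  x = 6: [0↦1, 1↦2, 2↦0, 3↦2, 4↦1, 5↦4, 6↦4]  zeros at y ∈ {2}
Collecting zeros: affine points = {(0, 2), (1, 5), (1, 6), (5, 5), (5, 6), (6, 2)}.
Total count |C(F_7)_aff| = 6.


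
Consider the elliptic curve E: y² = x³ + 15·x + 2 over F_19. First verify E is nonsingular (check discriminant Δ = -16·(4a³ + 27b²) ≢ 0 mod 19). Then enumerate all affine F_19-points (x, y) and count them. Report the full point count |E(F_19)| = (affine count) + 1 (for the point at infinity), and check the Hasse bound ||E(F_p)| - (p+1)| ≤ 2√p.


Affine points = {(3, 6), (3, 13), (6, 2), (6, 17), (8, 8), (8, 11), (9, 7), (9, 12), (11, 4), (11, 15), (13, 0), (14, 7), (14, 12), (15, 7), (15, 12), (16, 5), (16, 14), (18, 9), (18, 10)}; affine count = 19; |E(F_19)| = 20.

Discriminant check: Δ ∝ 4a³ + 27b² = 4·15³ + 27·2² = 4·3375 + 27·4 ≡ 4 (mod 19). Nonzero ⇒ E is nonsingular.
For each x ∈ F_19, compute rhs = x³ + 15·x + 2 mod 19, then count y ∈ F_19 with y² ≡ rhs.
  x = 0: rhs = 2, matching y values: none (0 points).
  x = 1: rhs = 18, matching y values: none (0 points).
  x = 2: rhs = 2, matching y values: none (0 points).
  x = 3: rhs = 17, matching y values: 6, 13 (2 points).
  x = 4: rhs = 12, matching y values: none (0 points).
  x = 5: rhs = 12, matching y values: none (0 points).
  x = 6: rhs = 4, matching y values: 2, 17 (2 points).
  x = 7: rhs = 13, matching y values: none (0 points).
  x = 8: rhs = 7, matching y values: 8, 11 (2 points).
  x = 9: rhs = 11, matching y values: 7, 12 (2 points).
  x = 10: rhs = 12, matching y values: none (0 points).
  x = 11: rhs = 16, matching y values: 4, 15 (2 points).
  x = 12: rhs = 10, matching y values: none (0 points).
  x = 13: rhs = 0, matching y values: 0 (1 points).
  x = 14: rhs = 11, matching y values: 7, 12 (2 points).
  x = 15: rhs = 11, matching y values: 7, 12 (2 points).
  x = 16: rhs = 6, matching y values: 5, 14 (2 points).
  x = 17: rhs = 2, matching y values: none (0 points).
  x = 18: rhs = 5, matching y values: 9, 10 (2 points).
Total affine count: 19.
Full point count |E(F_19)| = 19 + 1 = 20.
Hasse bound: |20 − (19+1)| = |0| = 0 ≤ 2√19 ≈ 8.7178 ✓.


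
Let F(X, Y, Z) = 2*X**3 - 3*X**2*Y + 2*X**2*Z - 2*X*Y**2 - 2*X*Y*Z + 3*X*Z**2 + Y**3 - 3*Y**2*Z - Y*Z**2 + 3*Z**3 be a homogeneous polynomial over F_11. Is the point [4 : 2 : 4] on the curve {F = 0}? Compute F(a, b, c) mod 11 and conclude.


F(4,2,4) ≡ 2 (mod 11); P is NOT on the curve.

Evaluate F(4, 2, 4) term-by-term (mod 11).
  2*X**3 ↦ 2·64·1·1 = 128
  -3*X**2*Y ↦ -3·16·2·1 = -96
  2*X**2*Z ↦ 2·16·1·4 = 128
  -2*X*Y**2 ↦ -2·4·4·1 = -32
  -2*X*Y*Z ↦ -2·4·2·4 = -64
  3*X*Z**2 ↦ 3·4·1·16 = 192
  Y**3 ↦ 1·1·8·1 = 8
  -3*Y**2*Z ↦ -3·1·4·4 = -48
  -Y*Z**2 ↦ -1·1·2·16 = -32
  3*Z**3 ↦ 3·1·1·64 = 192
Sum: F(4, 2, 4) = (128) + (-96) + (128) + (-32) + (-64) + (192) + (8) + (-48) + (-32) + (192) = 376.
Reducing mod 11: 376 ≡ 2 (mod 11).
Since F(a, b, c) ≡ 2 ≠ 0 (mod 11), P does NOT lie on the curve.


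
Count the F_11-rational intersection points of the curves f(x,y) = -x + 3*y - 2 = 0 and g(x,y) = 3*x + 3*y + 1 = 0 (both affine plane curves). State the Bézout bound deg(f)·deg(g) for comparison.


Common zeros: {(2, 5)}; count = 1; Bézout bound = 1.

deg(f) = 1, deg(g) = 1, so Bézout bound = 1.
Scan x ∈ F_11. For each x, list the y ∈ F_11 with f(x, y) ≡ 0 and those with g(x, y) ≡ 0 (mod 11); the common zeros in that column are the intersection.
  x = 0: f ≡ 0 at y ∈ {8}; g ≡ 0 at y ∈ {7}; common: ∅.
  x = 1: f ≡ 0 at y ∈ {1}; g ≡ 0 at y ∈ {6}; common: ∅.
  x = 2: f ≡ 0 at y ∈ {5}; g ≡ 0 at y ∈ {5}; common: {5}.
  x = 3: f ≡ 0 at y ∈ {9}; g ≡ 0 at y ∈ {4}; common: ∅.
  x = 4: f ≡ 0 at y ∈ {2}; g ≡ 0 at y ∈ {3}; common: ∅.
  x = 5: f ≡ 0 at y ∈ {6}; g ≡ 0 at y ∈ {2}; common: ∅.
  x = 6: f ≡ 0 at y ∈ {10}; g ≡ 0 at y ∈ {1}; common: ∅.
  x = 7: f ≡ 0 at y ∈ {3}; g ≡ 0 at y ∈ {0}; common: ∅.
  x = 8: f ≡ 0 at y ∈ {7}; g ≡ 0 at y ∈ {10}; common: ∅.
  x = 9: f ≡ 0 at y ∈ {0}; g ≡ 0 at y ∈ {9}; common: ∅.
  x = 10: f ≡ 0 at y ∈ {4}; g ≡ 0 at y ∈ {8}; common: ∅.
Collecting: common zeros = {(2, 5)}, so the count is 1.
Comparison with the Bézout bound: 1 ≤ 1 = deg(f)·deg(g), as expected for curves with no common component (the bound is attained).


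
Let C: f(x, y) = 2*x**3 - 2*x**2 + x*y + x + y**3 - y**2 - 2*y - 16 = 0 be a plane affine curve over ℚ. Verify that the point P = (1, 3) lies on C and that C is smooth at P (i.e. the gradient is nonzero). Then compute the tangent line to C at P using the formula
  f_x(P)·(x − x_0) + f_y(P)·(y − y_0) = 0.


Tangent line at P: 6*x + 20*y - 66 = 0.

Step 1: f(1, 3) = 0, so P lies on C.
Step 2: partial derivatives
  f_x(x, y) = 6*x**2 - 4*x + y + 1, f_y(x, y) = x + 3*y**2 - 2*y - 2.
  f_x(P) = 6, f_y(P) = 20 (gradient nonzero, so P is smooth).
Step 3: tangent line at P: 6·(x − 1) + 20·(y − 3) = 0.
Expanding: 6*x + 20*y - 66 = 0.


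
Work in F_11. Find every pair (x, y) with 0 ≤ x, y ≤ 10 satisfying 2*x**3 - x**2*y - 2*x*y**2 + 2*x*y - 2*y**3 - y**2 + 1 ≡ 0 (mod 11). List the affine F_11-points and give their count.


Affine F_11-points: {(0, 4), (3, 0), (3, 5), (3, 8), (4, 1), (5, 9), (7, 6), (7, 7), (8, 5), (9, 1), (9, 3), (10, 3)}; count = 12.

For each of the 121 pairs (x, y) ∈ F_11², evaluate f(x, y) mod 11. Record the zeros.
  x = 0: [0↦1, 1↦9, 2↦3, 3↦4, 4↦0, 5↦1, 6↦6, 7↦3, 8↦2, 9↦2, 10↦2]  zeros at y ∈ {4}
  x = 1: [0↦3, 1↦10, 2↦10, 3↦2, 4↦7, 5↦2, 6↦8, 7↦2, 8↦5, 9↦5, 10↦1]  zeros at y ∈ ∅
  x = 2: [0↦6, 1↦10, 2↦3, 3↦6, 4↦7, 5↦5, 6↦10, 7↦10, 8↦4, 9↦2, 10↦3]  zeros at y ∈ ∅
  x = 3: [0↦0, 1↦10, 2↦5, 3↦6, 4↦1, 5↦0, 6↦2, 7↦6, 8↦0, 9↦5, 10↦9]  zeros at y ∈ {0, 5, 8}
  x = 4: [0↦8, 1↦0, 2↦6, 3↦3, 4↦1, 5↦10, 6↦7, 7↦2, 8↦5, 9↦4, 10↦9]  zeros at y ∈ {1}
  x = 5: [0↦9, 1↦3, 2↦7, 3↦9, 4↦8, 5↦3, 6↦4, 7↦10, 8↦9, 9↦0, 10↦4]  zeros at y ∈ {9}
  x = 6: [0↦4, 1↦9, 2↦9, 3↦3, 4↦1, 5↦2, 6↦5, 7↦9, 8↦2, 9↦5, 10↦6]  zeros at y ∈ ∅
  x = 7: [0↦5, 1↦8, 2↦2, 3↦8, 4↦3, 5↦8, 6↦0, 7↦0, 8↦7, 9↦9, 10↦5]  zeros at y ∈ {6, 7}
  x = 8: [0↦2, 1↦1, 2↦9, 3↦3, 4↦4, 5↦0, 6↦1, 7↦6, 8↦3, 9↦2, 10↦2]  zeros at y ∈ {5}
  x = 9: [0↦7, 1↦0, 2↦9, 3↦0, 4↦5, 5↦1, 6↦9, 7↦6, 8↦2, 9↦7, 10↦9]  zeros at y ∈ {1, 3}
  x = 10: [0↦10, 1↦6, 2↦3, 3↦0, 4↦7, 5↦1, 6↦3, 7↦1, 8↦5, 9↦3, 10↦5]  zeros at y ∈ {3}
Collecting zeros: affine points = {(0, 4), (3, 0), (3, 5), (3, 8), (4, 1), (5, 9), (7, 6), (7, 7), (8, 5), (9, 1), (9, 3), (10, 3)}.
Total count |C(F_11)_aff| = 12.


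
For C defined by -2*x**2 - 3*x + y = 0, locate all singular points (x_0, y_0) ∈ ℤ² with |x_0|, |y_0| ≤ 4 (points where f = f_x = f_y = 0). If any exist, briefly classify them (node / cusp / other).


No singular points in the scanned grid; C is smooth there.

Compute partial derivatives:
  f_x = -4*x - 3.
  f_y = 1.
f_y = 1 is a nonzero constant, so f_y never vanishes: no point (x, y) can satisfy f = f_x = f_y = 0. In particular no (x, y) ∈ {−4, ..., 4}² is singular; the curve is smooth.


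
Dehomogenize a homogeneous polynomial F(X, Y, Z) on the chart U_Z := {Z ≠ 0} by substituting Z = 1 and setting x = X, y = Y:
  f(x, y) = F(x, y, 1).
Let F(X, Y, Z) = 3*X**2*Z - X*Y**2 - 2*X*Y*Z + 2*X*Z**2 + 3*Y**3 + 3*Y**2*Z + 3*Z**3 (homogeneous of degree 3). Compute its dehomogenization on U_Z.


f(x, y) = 3*x**2 - x*y**2 - 2*x*y + 2*x + 3*y**3 + 3*y**2 + 3

On U_Z we set Z = 1. Each monomial c·X^i·Y^j·Z^k in F becomes c·x^i·y^j·1^k = c·x^i·y^j.
Substituting Z = 1: F(X, Y, 1) = 3*x**2 - x*y**2 - 2*x*y + 2*x + 3*y**3 + 3*y**2 + 3.
Note: deg(f) ≤ deg(F) = 3; strict inequality happens when F is divisible by Z (lost terms).


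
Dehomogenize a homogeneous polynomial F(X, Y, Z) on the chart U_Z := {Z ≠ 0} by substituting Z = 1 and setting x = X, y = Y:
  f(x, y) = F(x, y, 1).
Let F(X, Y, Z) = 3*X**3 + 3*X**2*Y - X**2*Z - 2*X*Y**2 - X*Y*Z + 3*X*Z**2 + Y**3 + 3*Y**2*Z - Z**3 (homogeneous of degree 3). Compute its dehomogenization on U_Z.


f(x, y) = 3*x**3 + 3*x**2*y - x**2 - 2*x*y**2 - x*y + 3*x + y**3 + 3*y**2 - 1

On U_Z we set Z = 1. Each monomial c·X^i·Y^j·Z^k in F becomes c·x^i·y^j·1^k = c·x^i·y^j.
Substituting Z = 1: F(X, Y, 1) = 3*x**3 + 3*x**2*y - x**2 - 2*x*y**2 - x*y + 3*x + y**3 + 3*y**2 - 1.
Note: deg(f) ≤ deg(F) = 3; strict inequality happens when F is divisible by Z (lost terms).


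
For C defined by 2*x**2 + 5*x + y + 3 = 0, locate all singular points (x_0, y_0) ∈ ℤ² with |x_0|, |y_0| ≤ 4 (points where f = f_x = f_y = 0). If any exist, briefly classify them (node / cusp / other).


No singular points in the scanned grid; C is smooth there.

Compute partial derivatives:
  f_x = 4*x + 5.
  f_y = 1.
f_y = 1 is a nonzero constant, so f_y never vanishes: no point (x, y) can satisfy f = f_x = f_y = 0. In particular no (x, y) ∈ {−4, ..., 4}² is singular; the curve is smooth.


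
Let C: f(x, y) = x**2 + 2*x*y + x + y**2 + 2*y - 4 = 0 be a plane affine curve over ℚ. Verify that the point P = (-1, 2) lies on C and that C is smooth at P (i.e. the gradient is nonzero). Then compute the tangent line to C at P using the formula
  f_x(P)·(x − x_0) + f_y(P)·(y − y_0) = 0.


Tangent line at P: 3*x + 4*y - 5 = 0.

Step 1: f(-1, 2) = 0, so P lies on C.
Step 2: partial derivatives
  f_x(x, y) = 2*x + 2*y + 1, f_y(x, y) = 2*x + 2*y + 2.
  f_x(P) = 3, f_y(P) = 4 (gradient nonzero, so P is smooth).
Step 3: tangent line at P: 3·(x − -1) + 4·(y − 2) = 0.
Expanding: 3*x + 4*y - 5 = 0.


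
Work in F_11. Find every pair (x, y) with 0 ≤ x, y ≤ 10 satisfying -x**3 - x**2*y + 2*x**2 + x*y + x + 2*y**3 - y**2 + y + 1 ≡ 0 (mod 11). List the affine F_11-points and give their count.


Affine F_11-points: {(0, 5), (4, 5), (5, 4), (6, 1), (6, 7), (6, 9), (8, 1), (8, 2), (8, 3), (9, 1), (9, 8)}; count = 11.

For each of the 121 pairs (x, y) ∈ F_11², evaluate f(x, y) mod 11. Record the zeros.
  x = 0: [0↦1, 1↦3, 2↦4, 3↦5, 4↦7, 5↦0, 6↦7, 7↦7, 8↦1, 9↦1, 10↦8]  zeros at y ∈ {5}
  x = 1: [0↦3, 1↦5, 2↦6, 3↦7, 4↦9, 5↦2, 6↦9, 7↦9, 8↦3, 9↦3, 10↦10]  zeros at y ∈ ∅
  x = 2: [0↦3, 1↦3, 2↦2, 3↦1, 4↦1, 5↦3, 6↦8, 7↦6, 8↦9, 9↦7, 10↦1]  zeros at y ∈ ∅
  x = 3: [0↦6, 1↦2, 2↦8, 3↦3, 4↦10, 5↦8, 6↦9, 7↦3, 8↦2, 9↦7, 10↦8]  zeros at y ∈ ∅
  x = 4: [0↦6, 1↦7, 2↦7, 3↦7, 4↦8, 5↦0, 6↦6, 7↦5, 8↦9, 9↦8, 10↦3]  zeros at y ∈ {5}
  x = 5: [0↦8, 1↦1, 2↦4, 3↦7, 4↦0, 5↦6, 6↦4, 7↦6, 8↦2, 9↦4, 10↦2]  zeros at y ∈ {4}
  x = 6: [0↦6, 1↦0, 2↦4, 3↦8, 4↦2, 5↦9, 6↦8, 7↦0, 8↦8, 9↦0, 10↦10]  zeros at y ∈ {1, 7, 9}
  x = 7: [0↦5, 1↦9, 2↦1, 3↦4, 4↦8, 5↦3, 6↦1, 7↦3, 8↦10, 9↦1, 10↦10]  zeros at y ∈ ∅
  x = 8: [0↦10, 1↦0, 2↦0, 3↦0, 4↦1, 5↦4, 6↦10, 7↦9, 8↦2, 9↦1, 10↦7]  zeros at y ∈ {1, 2, 3}
  x = 9: [0↦4, 1↦0, 2↦6, 3↦1, 4↦8, 5↦6, 6↦7, 7↦1, 8↦0, 9↦5, 10↦6]  zeros at y ∈ {1, 8}
  x = 10: [0↦3, 1↦3, 2↦2, 3↦1, 4↦1, 5↦3, 6↦8, 7↦6, 8↦9, 9↦7, 10↦1]  zeros at y ∈ ∅
Collecting zeros: affine points = {(0, 5), (4, 5), (5, 4), (6, 1), (6, 7), (6, 9), (8, 1), (8, 2), (8, 3), (9, 1), (9, 8)}.
Total count |C(F_11)_aff| = 11.


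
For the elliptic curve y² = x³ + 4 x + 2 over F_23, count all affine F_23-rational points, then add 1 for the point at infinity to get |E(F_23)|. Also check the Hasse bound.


Affine points = {(0, 5), (0, 18), (2, 8), (2, 15), (3, 8), (3, 15), (4, 6), (4, 17), (5, 3), (5, 20), (6, 9), (6, 14), (9, 10), (9, 13), (18, 8), (18, 15), (20, 3), (20, 20), (21, 3), (21, 20)}; affine count = 20; |E(F_23)| = 21.

Discriminant check: Δ ∝ 4a³ + 27b² = 4·4³ + 27·2² = 4·64 + 27·4 ≡ 19 (mod 23). Nonzero ⇒ E is nonsingular.
For each x ∈ F_23, compute rhs = x³ + 4·x + 2 mod 23, then count y ∈ F_23 with y² ≡ rhs.
  x = 0: rhs = 2, matching y values: 5, 18 (2 points).
  x = 1: rhs = 7, matching y values: none (0 points).
  x = 2: rhs = 18, matching y values: 8, 15 (2 points).
  x = 3: rhs = 18, matching y values: 8, 15 (2 points).
  x = 4: rhs = 13, matching y values: 6, 17 (2 points).
  x = 5: rhs = 9, matching y values: 3, 20 (2 points).
  x = 6: rhs = 12, matching y values: 9, 14 (2 points).
  x = 7: rhs = 5, matching y values: none (0 points).
  x = 8: rhs = 17, matching y values: none (0 points).
  x = 9: rhs = 8, matching y values: 10, 13 (2 points).
  x = 10: rhs = 7, matching y values: none (0 points).
  x = 11: rhs = 20, matching y values: none (0 points).
  x = 12: rhs = 7, matching y values: none (0 points).
  x = 13: rhs = 20, matching y values: none (0 points).
  x = 14: rhs = 19, matching y values: none (0 points).
  x = 15: rhs = 10, matching y values: none (0 points).
  x = 16: rhs = 22, matching y values: none (0 points).
  x = 17: rhs = 15, matching y values: none (0 points).
  x = 18: rhs = 18, matching y values: 8, 15 (2 points).
  x = 19: rhs = 14, matching y values: none (0 points).
  x = 20: rhs = 9, matching y values: 3, 20 (2 points).
  x = 21: rhs = 9, matching y values: 3, 20 (2 points).
  x = 22: rhs = 20, matching y values: none (0 points).
Total affine count: 20.
Full point count |E(F_23)| = 20 + 1 = 21.
Hasse bound: |21 − (23+1)| = |-3| = 3 ≤ 2√23 ≈ 9.5917 ✓.


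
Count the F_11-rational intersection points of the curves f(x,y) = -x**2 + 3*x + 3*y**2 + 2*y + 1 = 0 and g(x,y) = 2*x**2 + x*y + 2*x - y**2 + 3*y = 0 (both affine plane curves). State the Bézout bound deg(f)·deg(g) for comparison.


Common zeros: {(7, 1)}; count = 1; Bézout bound = 4.

deg(f) = 2, deg(g) = 2, so Bézout bound = 4.
Scan x ∈ F_11. For each x, list the y ∈ F_11 with f(x, y) ≡ 0 and those with g(x, y) ≡ 0 (mod 11); the common zeros in that column are the intersection.
  x = 0: f ≡ 0 at y ∈ {6, 8}; g ≡ 0 at y ∈ {0, 3}; common: ∅.
  x = 1: f ≡ 0 at y ∈ {5, 9}; g ≡ 0 at y ∈ ∅; common: ∅.
  x = 2: f ≡ 0 at y ∈ {5, 9}; g ≡ 0 at y ∈ ∅; common: ∅.
  x = 3: f ≡ 0 at y ∈ {6, 8}; g ≡ 0 at y ∈ {3}; common: ∅.
  x = 4: f ≡ 0 at y ∈ ∅; g ≡ 0 at y ∈ {9}; common: ∅.
  x = 5: f ≡ 0 at y ∈ ∅; g ≡ 0 at y ∈ ∅; common: ∅.
  x = 6: f ≡ 0 at y ∈ ∅; g ≡ 0 at y ∈ ∅; common: ∅.
  x = 7: f ≡ 0 at y ∈ {1, 2}; g ≡ 0 at y ∈ {1, 9}; common: {1}.
  x = 8: f ≡ 0 at y ∈ ∅; g ≡ 0 at y ∈ {1, 10}; common: ∅.
  x = 9: f ≡ 0 at y ∈ ∅; g ≡ 0 at y ∈ ∅; common: ∅.
  x = 10: f ≡ 0 at y ∈ ∅; g ≡ 0 at y ∈ {0, 2}; common: ∅.
Collecting: common zeros = {(7, 1)}, so the count is 1.
Comparison with the Bézout bound: 1 ≤ 4 = deg(f)·deg(g), as expected for curves with no common component (the affine F_11-count falls short of the bound because intersections may lie at infinity, over extension fields, or carry multiplicity).


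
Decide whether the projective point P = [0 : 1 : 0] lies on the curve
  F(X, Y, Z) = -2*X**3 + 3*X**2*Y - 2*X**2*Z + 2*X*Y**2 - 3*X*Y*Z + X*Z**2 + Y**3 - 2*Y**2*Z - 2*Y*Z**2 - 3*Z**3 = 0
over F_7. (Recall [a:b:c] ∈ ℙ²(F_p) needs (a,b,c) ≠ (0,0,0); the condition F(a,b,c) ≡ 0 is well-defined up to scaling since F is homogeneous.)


F(0,1,0) ≡ 1 (mod 7); P is NOT on the curve.

Evaluate F(0, 1, 0) term-by-term (mod 7).
  -2*X**3 ↦ -2·0·1·1 = 0
  3*X**2*Y ↦ 3·0·1·1 = 0
  -2*X**2*Z ↦ -2·0·1·0 = 0
  2*X*Y**2 ↦ 2·0·1·1 = 0
  -3*X*Y*Z ↦ -3·0·1·0 = 0
  X*Z**2 ↦ 1·0·1·0 = 0
  Y**3 ↦ 1·1·1·1 = 1
  -2*Y**2*Z ↦ -2·1·1·0 = 0
  -2*Y*Z**2 ↦ -2·1·1·0 = 0
  -3*Z**3 ↦ -3·1·1·0 = 0
Sum: F(0, 1, 0) = (0) + (0) + (0) + (0) + (0) + (0) + (1) + (0) + (0) + (0) = 1.
Reducing mod 7: 1 ≡ 1 (mod 7).
Since F(a, b, c) ≡ 1 ≠ 0 (mod 7), P does NOT lie on the curve.


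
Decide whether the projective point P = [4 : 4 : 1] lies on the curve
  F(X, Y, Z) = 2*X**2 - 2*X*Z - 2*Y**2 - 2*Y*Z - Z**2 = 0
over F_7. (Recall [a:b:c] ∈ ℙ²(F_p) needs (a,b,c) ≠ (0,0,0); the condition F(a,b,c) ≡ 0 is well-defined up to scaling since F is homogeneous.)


F(4,4,1) ≡ 4 (mod 7); P is NOT on the curve.

Evaluate F(4, 4, 1) term-by-term (mod 7).
  2*X**2 ↦ 2·16·1·1 = 32
  -2*X*Z ↦ -2·4·1·1 = -8
  -2*Y**2 ↦ -2·1·16·1 = -32
  -2*Y*Z ↦ -2·1·4·1 = -8
  -Z**2 ↦ -1·1·1·1 = -1
Sum: F(4, 4, 1) = (32) + (-8) + (-32) + (-8) + (-1) = -17.
Reducing mod 7: -17 ≡ 4 (mod 7).
Since F(a, b, c) ≡ 4 ≠ 0 (mod 7), P does NOT lie on the curve.


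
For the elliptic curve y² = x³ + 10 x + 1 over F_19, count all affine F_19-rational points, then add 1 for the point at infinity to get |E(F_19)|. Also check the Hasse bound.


Affine points = {(0, 1), (0, 18), (3, 1), (3, 18), (5, 9), (5, 10), (6, 7), (6, 12), (8, 2), (8, 17), (11, 6), (11, 13), (12, 5), (12, 14), (14, 4), (14, 15), (15, 7), (15, 12), (16, 1), (16, 18), (17, 7), (17, 12), (18, 3), (18, 16)}; affine count = 24; |E(F_19)| = 25.

Discriminant check: Δ ∝ 4a³ + 27b² = 4·10³ + 27·1² = 4·1000 + 27·1 ≡ 18 (mod 19). Nonzero ⇒ E is nonsingular.
For each x ∈ F_19, compute rhs = x³ + 10·x + 1 mod 19, then count y ∈ F_19 with y² ≡ rhs.
  x = 0: rhs = 1, matching y values: 1, 18 (2 points).
  x = 1: rhs = 12, matching y values: none (0 points).
  x = 2: rhs = 10, matching y values: none (0 points).
  x = 3: rhs = 1, matching y values: 1, 18 (2 points).
  x = 4: rhs = 10, matching y values: none (0 points).
  x = 5: rhs = 5, matching y values: 9, 10 (2 points).
  x = 6: rhs = 11, matching y values: 7, 12 (2 points).
  x = 7: rhs = 15, matching y values: none (0 points).
  x = 8: rhs = 4, matching y values: 2, 17 (2 points).
  x = 9: rhs = 3, matching y values: none (0 points).
  x = 10: rhs = 18, matching y values: none (0 points).
  x = 11: rhs = 17, matching y values: 6, 13 (2 points).
  x = 12: rhs = 6, matching y values: 5, 14 (2 points).
  x = 13: rhs = 10, matching y values: none (0 points).
  x = 14: rhs = 16, matching y values: 4, 15 (2 points).
  x = 15: rhs = 11, matching y values: 7, 12 (2 points).
  x = 16: rhs = 1, matching y values: 1, 18 (2 points).
  x = 17: rhs = 11, matching y values: 7, 12 (2 points).
  x = 18: rhs = 9, matching y values: 3, 16 (2 points).
Total affine count: 24.
Full point count |E(F_19)| = 24 + 1 = 25.
Hasse bound: |25 − (19+1)| = |5| = 5 ≤ 2√19 ≈ 8.7178 ✓.


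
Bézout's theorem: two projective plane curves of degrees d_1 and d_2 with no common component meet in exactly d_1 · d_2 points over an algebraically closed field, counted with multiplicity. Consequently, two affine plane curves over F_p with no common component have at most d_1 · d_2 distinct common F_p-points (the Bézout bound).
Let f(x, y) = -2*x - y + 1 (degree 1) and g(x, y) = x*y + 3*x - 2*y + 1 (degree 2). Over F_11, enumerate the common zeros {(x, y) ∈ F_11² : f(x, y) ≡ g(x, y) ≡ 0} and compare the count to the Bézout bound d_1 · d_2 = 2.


Common zeros: {(5, 2), (10, 3)}; count = 2; Bézout bound = 2.

deg(f) = 1, deg(g) = 2, so Bézout bound = 2.
Scan x ∈ F_11. For each x, list the y ∈ F_11 with f(x, y) ≡ 0 and those with g(x, y) ≡ 0 (mod 11); the common zeros in that column are the intersection.
  x = 0: f ≡ 0 at y ∈ {1}; g ≡ 0 at y ∈ {6}; common: ∅.
  x = 1: f ≡ 0 at y ∈ {10}; g ≡ 0 at y ∈ {4}; common: ∅.
  x = 2: f ≡ 0 at y ∈ {8}; g ≡ 0 at y ∈ ∅; common: ∅.
  x = 3: f ≡ 0 at y ∈ {6}; g ≡ 0 at y ∈ {1}; common: ∅.
  x = 4: f ≡ 0 at y ∈ {4}; g ≡ 0 at y ∈ {10}; common: ∅.
  x = 5: f ≡ 0 at y ∈ {2}; g ≡ 0 at y ∈ {2}; common: {2}.
  x = 6: f ≡ 0 at y ∈ {0}; g ≡ 0 at y ∈ {9}; common: ∅.
  x = 7: f ≡ 0 at y ∈ {9}; g ≡ 0 at y ∈ {0}; common: ∅.
  x = 8: f ≡ 0 at y ∈ {7}; g ≡ 0 at y ∈ {5}; common: ∅.
  x = 9: f ≡ 0 at y ∈ {5}; g ≡ 0 at y ∈ {7}; common: ∅.
  x = 10: f ≡ 0 at y ∈ {3}; g ≡ 0 at y ∈ {3}; common: {3}.
Collecting: common zeros = {(5, 2), (10, 3)}, so the count is 2.
Comparison with the Bézout bound: 2 ≤ 2 = deg(f)·deg(g), as expected for curves with no common component (the bound is attained).


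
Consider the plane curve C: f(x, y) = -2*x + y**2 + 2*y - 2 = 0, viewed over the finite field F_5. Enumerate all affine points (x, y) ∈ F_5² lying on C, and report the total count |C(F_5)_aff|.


Affine F_5-points: {(1, 4), (3, 1), (3, 2), (4, 0), (4, 3)}; count = 5.

For each of the 25 pairs (x, y) ∈ F_5², evaluate f(x, y) mod 5. Record the zeros.
  x = 0: [0↦3, 1↦1, 2↦1, 3↦3, 4↦2]  zeros at y ∈ ∅
  x = 1: [0↦1, 1↦4, 2↦4, 3↦1, 4↦0]  zeros at y ∈ {4}
  x = 2: [0↦4, 1↦2, 2↦2, 3↦4, 4↦3]  zeros at y ∈ ∅
  x = 3: [0↦2, 1↦0, 2↦0, 3↦2, 4↦1]  zeros at y ∈ {1, 2}
  x = 4: [0↦0, 1↦3, 2↦3, 3↦0, 4↦4]  zeros at y ∈ {0, 3}
Collecting zeros: affine points = {(1, 4), (3, 1), (3, 2), (4, 0), (4, 3)}.
Total count |C(F_5)_aff| = 5.


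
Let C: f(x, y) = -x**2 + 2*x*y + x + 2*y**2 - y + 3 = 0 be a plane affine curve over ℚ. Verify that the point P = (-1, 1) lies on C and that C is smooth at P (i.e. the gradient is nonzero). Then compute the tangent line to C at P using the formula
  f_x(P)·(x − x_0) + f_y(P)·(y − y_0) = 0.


Tangent line at P: 5*x + y + 4 = 0.

Step 1: f(-1, 1) = 0, so P lies on C.
Step 2: partial derivatives
  f_x(x, y) = -2*x + 2*y + 1, f_y(x, y) = 2*x + 4*y - 1.
  f_x(P) = 5, f_y(P) = 1 (gradient nonzero, so P is smooth).
Step 3: tangent line at P: 5·(x − -1) + 1·(y − 1) = 0.
Expanding: 5*x + y + 4 = 0.


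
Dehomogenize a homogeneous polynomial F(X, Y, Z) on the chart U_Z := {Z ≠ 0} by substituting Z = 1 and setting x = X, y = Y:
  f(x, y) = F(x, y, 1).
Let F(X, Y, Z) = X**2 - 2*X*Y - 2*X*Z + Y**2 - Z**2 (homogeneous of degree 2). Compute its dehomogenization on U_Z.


f(x, y) = x**2 - 2*x*y - 2*x + y**2 - 1

On U_Z we set Z = 1. Each monomial c·X^i·Y^j·Z^k in F becomes c·x^i·y^j·1^k = c·x^i·y^j.
Substituting Z = 1: F(X, Y, 1) = x**2 - 2*x*y - 2*x + y**2 - 1.
Note: deg(f) ≤ deg(F) = 2; strict inequality happens when F is divisible by Z (lost terms).


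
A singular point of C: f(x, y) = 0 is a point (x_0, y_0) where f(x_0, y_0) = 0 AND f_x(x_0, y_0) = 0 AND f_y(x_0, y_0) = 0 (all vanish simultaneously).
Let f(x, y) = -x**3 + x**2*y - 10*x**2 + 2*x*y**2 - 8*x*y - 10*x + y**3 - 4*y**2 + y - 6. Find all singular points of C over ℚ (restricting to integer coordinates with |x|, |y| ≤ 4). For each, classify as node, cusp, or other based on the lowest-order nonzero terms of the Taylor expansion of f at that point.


Singular points: {(-2, 3)}; classification: node.

Compute partial derivatives:
  f_x = -3*x**2 + 2*x*y - 20*x + 2*y**2 - 8*y - 10.
  f_y = x**2 + 4*x*y - 8*x + 3*y**2 - 8*y + 1.
Scan x_0 ∈ {−4, ..., 4}. For each x_0, f_y(x_0, y) is a polynomial in y; find its integer roots y ∈ {−4, ..., 4}, then test f_x and f at those candidates.
  x = -4: f_y(-4, y) = 3*y**2 - 24*y + 49; no integer root y with |y| ≤ 4.
  x = -3: f_y(-3, y) = 3*y**2 - 20*y + 34; no integer root y with |y| ≤ 4.
  x = -2: f_y(-2, y) = 3*y**2 - 16*y + 21; vanishes at y ∈ {3}. (-2, 3): f_x = 0, f = 0 — SINGULAR.
  x = -1: f_y(-1, y) = 3*y**2 - 12*y + 10; no integer root y with |y| ≤ 4.
  x = 0: f_y(0, y) = 3*y**2 - 8*y + 1; no integer root y with |y| ≤ 4.
  x = 1: f_y(1, y) = 3*y**2 - 4*y - 6; no integer root y with |y| ≤ 4.
  x = 2: f_y(2, y) = 3*y**2 - 11; no integer root y with |y| ≤ 4.
  x = 3: f_y(3, y) = 3*y**2 + 4*y - 14; no integer root y with |y| ≤ 4.
  x = 4: f_y(4, y) = 3*y**2 + 8*y - 15; no integer root y with |y| ≤ 4.
Only singular point on the grid: (-2, 3).
Classify: substitute x = -2 + u, y = 3 + v and expand: f = -u**3 + u**2*v - u**2 + 2*u*v**2 + v**3 + v**2.
No constant or linear terms (consistent with a singular point). Quadratic part: -u**2 + v**2. Cubic part: -u**3 + u**2*v + 2*u*v**2 + v**3.
The quadratic part v**2 - u**2 = (v − u)(v + u) splits into two distinct linear factors, so there are two distinct tangent lines y − 3 = ±(x − -2) — this is a node (ordinary double point).
Classification: node.
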